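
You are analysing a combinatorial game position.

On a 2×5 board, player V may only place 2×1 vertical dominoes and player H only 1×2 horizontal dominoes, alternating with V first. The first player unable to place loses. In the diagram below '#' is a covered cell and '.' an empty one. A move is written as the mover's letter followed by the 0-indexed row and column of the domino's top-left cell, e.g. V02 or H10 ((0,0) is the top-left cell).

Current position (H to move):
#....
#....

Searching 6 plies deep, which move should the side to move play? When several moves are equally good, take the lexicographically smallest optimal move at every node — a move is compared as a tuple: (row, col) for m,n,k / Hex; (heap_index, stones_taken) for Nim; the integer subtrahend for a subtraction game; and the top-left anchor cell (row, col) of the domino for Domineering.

[#..../#....] H move#1: H01:-1/###../#...., H02:+1/#.##./#....*, H03:-1/#..##/#...., H11:-1/#..../###.., H12:+1/#..../#.##., H13:-1/#..../#..##
[#.##./#....] V move#2: V01:-1/####./##...*, V04:-1/#.###/#...#
[####./##...] H move#3: H12:-1/####./####., H13:+1/####./##.##*
[####./##.##] end (terminal -1, V#4); searched #..../#.... to 6

H's best at [#..../#....]: H02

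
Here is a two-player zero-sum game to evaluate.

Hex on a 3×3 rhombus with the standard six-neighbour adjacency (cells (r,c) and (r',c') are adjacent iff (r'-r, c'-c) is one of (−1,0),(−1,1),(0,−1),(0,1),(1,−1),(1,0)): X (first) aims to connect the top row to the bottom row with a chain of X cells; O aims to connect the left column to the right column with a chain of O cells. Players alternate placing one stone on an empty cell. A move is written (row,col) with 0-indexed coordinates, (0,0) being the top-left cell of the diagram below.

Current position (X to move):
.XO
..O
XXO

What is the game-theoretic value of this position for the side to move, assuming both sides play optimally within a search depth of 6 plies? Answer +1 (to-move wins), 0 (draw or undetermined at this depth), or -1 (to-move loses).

ply 1, X at .XO/..O/XXO | (0,0)=+1→XXO/..O/XXO*; (1,0)=+1→.XO/X.O/XXO; (1,1)=+1→.XO/.XO/XXO
ply 2, O at XXO/..O/XXO | (1,0)=-1→XXO/O.O/XXO*; (1,1)=-1→XXO/.OO/XXO
ply 3, X at XXO/O.O/XXO | (1,1)=+1→XXO/OXO/XXO*
ply 4: XXO/OXO/XXO is terminal -1 (O); from .XO/..O/XXO depth 6

value(.XO/..O/XXO, X) = +1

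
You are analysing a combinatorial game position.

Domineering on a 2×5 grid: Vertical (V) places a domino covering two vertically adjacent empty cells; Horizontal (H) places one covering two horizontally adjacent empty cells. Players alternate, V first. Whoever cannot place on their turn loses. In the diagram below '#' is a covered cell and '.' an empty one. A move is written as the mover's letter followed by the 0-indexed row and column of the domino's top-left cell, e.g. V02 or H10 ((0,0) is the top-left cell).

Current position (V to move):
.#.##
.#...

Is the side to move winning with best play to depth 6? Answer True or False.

ply 1, V at .#.##/.#... | V00=-1→##.##/##...; V02=+1→.####/.##..*
ply 2, H at .####/.##.. | H13=-1→.####/.####*
ply 3, V at .####/.#### | V00=+1→#####/#####*
ply 4: #####/##### is terminal -1 (H); from .#.##/.#... depth 6

V winning at [.#.##/.#...]: True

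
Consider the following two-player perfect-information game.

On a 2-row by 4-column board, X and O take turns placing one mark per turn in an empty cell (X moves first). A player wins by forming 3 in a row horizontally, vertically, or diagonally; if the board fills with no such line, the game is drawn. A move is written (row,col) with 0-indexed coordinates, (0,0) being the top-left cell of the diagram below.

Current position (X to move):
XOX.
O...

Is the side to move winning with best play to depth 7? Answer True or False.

ply 1, X at XOX./O... | (0,3)=+0→XOXX/O...*; (1,1)=+0→XOX./OX..; (1,2)=+0→XOX./O.X.; (1,3)=+0→XOX./O..X
ply 2, O at XOXX/O... | (1,1)=+0→XOXX/OO..*; (1,2)=+0→XOXX/O.O.; (1,3)=+0→XOXX/O..O
ply 3, X at XOXX/OO.. | (1,2)=+0→XOXX/OOX.*; (1,3)=-1→XOXX/OO.X
ply 4, O at XOXX/OOX. | (1,3)=+0→XOXX/OOXO*
ply 5: XOXX/OOXO is terminal +0 (X); from XOX./O... depth 7

X winning at [XOX./O...]: False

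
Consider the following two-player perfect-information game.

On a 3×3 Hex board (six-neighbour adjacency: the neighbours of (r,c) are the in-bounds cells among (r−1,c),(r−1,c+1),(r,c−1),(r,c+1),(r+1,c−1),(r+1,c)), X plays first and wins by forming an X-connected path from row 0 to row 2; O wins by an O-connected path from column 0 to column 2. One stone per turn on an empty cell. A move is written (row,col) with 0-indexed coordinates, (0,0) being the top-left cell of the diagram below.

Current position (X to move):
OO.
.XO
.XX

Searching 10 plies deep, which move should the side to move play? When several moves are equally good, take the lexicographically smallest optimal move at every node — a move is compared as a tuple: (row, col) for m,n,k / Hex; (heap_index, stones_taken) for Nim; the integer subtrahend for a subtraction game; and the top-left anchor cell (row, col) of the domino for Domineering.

ply 1, X at OO./.XO/.XX | (0,2)=+1→OOX/.XO/.XX*; (1,0)=-1→OO./XXO/.XX; (2,0)=-1→OO./.XO/XXX
ply 2: OOX/.XO/.XX is terminal -1 (O); from OO./.XO/.XX depth 10

X's best at [OO./.XO/.XX]: (0,2)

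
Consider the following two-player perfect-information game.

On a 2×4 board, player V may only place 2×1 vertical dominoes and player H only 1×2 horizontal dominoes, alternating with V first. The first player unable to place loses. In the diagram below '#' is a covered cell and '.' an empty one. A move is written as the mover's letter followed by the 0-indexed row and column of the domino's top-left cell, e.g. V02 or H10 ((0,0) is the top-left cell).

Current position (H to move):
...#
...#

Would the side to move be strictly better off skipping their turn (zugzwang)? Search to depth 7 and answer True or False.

zugzwang(...#/...#, H) = False

p1 H@[...#/...#]: H00[##.#/...#]+1* H01[.###/...#]+1 H10[...#/##.#]+1 H11[...#/.###]+1
p2 V@[##.#/...#]: V02[####/..##]-1*
p3 H@[####/..##]: H10[####/####]+1*
p4 V@[####/####] terminal -1; root [...#/...#] d7
if H skipped the turn, V would face:
~ p1 V@[...#/...#]: V00[#..#/#..#]-1 V01[.#.#/.#.#]+1* V02[..##/..##]-1
~ p2 H@[.#.#/.#.#] terminal -1; root [...#/...#] d7
compare (H): move=+1 vs pass=-1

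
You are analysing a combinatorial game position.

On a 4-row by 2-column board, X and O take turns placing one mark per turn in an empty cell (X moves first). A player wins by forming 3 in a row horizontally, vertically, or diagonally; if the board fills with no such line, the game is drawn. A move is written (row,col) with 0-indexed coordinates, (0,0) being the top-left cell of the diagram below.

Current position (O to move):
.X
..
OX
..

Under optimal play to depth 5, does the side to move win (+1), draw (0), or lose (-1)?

[.X/../OX/..] O move#1: (0,0):-1/OX/../OX/.., (1,0):-1/.X/O./OX/.., (1,1):+0/.X/.O/OX/..*, (3,0):-1/.X/../OX/O., (3,1):-1/.X/../OX/.O
[.X/.O/OX/..] X move#2: (0,0):+0/XX/.O/OX/..*, (1,0):+0/.X/XO/OX/.., (3,0):+0/.X/.O/OX/X., (3,1):-1/.X/.O/OX/.X
[XX/.O/OX/..] O move#3: (1,0):+0/XX/OO/OX/..*, (3,0):+0/XX/.O/OX/O., (3,1):+0/XX/.O/OX/.O
[XX/OO/OX/..] X move#4: (3,0):+0/XX/OO/OX/X.*, (3,1):-1/XX/OO/OX/.X
[XX/OO/OX/X.] O move#5: (3,1):+0/XX/OO/OX/XO*
[XX/OO/OX/XO] end (terminal +0, X#6); searched .X/../OX/.. to 5

value(.X/../OX/.., O) = 0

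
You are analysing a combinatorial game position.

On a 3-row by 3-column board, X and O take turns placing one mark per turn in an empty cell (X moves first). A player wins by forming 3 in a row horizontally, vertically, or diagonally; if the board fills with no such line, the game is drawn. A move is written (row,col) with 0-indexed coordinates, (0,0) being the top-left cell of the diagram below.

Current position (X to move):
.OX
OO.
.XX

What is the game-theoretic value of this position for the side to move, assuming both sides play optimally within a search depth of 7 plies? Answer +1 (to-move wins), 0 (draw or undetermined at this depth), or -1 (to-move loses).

ply 1, X at .OX/OO./.XX | (0,0)=-1→XOX/OO./.XX; (1,2)=+1→.OX/OOX/.XX*; (2,0)=+1→.OX/OO./XXX
ply 2: .OX/OOX/.XX is terminal -1 (O); from .OX/OO./.XX depth 7

value(.OX/OO./.XX, X) = +1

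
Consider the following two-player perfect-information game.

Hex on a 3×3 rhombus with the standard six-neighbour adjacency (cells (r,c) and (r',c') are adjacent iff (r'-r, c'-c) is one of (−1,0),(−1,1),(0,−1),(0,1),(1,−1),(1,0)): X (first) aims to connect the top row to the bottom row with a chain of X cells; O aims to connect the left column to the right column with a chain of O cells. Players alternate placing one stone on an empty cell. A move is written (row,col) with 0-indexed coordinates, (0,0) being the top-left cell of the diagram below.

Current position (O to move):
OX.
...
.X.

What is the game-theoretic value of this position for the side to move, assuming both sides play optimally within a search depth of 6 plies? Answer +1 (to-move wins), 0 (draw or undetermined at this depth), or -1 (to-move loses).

p1 O@[OX./.../.X.]: (0,2)[OXO/.../.X.]-1 (1,0)[OX./O../.X.]-1 (1,1)[OX./.O./.X.]+1* (1,2)[OX./..O/.X.]-1 (2,0)[OX./.../OX.]-1 (2,2)[OX./.../.XO]-1
p2 X@[OX./.O./.X.]: (0,2)[OXX/.O./.X.]-1* (1,0)[OX./XO./.X.]-1 (1,2)[OX./.OX/.X.]-1 (2,0)[OX./.O./XX.]-1 (2,2)[OX./.O./.XX]-1
p3 O@[OXX/.O./.X.]: (1,0)[OXX/OO./.X.]-1 (1,2)[OXX/.OO/.X.]+1* (2,0)[OXX/.O./OX.]-1 (2,2)[OXX/.O./.XO]-1
p4 X@[OXX/.OO/.X.]: (1,0)[OXX/XOO/.X.]-1* (2,0)[OXX/.OO/XX.]-1 (2,2)[OXX/.OO/.XX]-1
p5 O@[OXX/XOO/.X.]: (2,0)[OXX/XOO/OX.]+1* (2,2)[OXX/XOO/.XO]-1
p6 X@[OXX/XOO/OX.] terminal -1; root [OX./.../.X.] d6

value(OX./.../.X., O) = +1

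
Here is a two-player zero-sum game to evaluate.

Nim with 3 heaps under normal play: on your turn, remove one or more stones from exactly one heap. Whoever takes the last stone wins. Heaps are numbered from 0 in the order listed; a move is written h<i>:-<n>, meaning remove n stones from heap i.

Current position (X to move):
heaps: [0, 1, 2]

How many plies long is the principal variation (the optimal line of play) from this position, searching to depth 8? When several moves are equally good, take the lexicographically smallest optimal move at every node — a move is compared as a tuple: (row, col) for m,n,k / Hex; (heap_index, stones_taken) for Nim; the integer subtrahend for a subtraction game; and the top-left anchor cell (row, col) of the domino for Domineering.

p1 X@[(0,1,2)]: h1:-1[(0,0,2)]-1 h2:-1[(0,1,1)]+1* h2:-2[(0,1,0)]-1
p2 O@[(0,1,1)]: h1:-1[(0,0,1)]-1* h2:-1[(0,1,0)]-1
p3 X@[(0,0,1)]: h2:-1[(0,0,0)]+1*
p4 O@[(0,0,0)] terminal -1; root [(0,1,2)] d8

PV length from [(0,1,2)]: 3 plies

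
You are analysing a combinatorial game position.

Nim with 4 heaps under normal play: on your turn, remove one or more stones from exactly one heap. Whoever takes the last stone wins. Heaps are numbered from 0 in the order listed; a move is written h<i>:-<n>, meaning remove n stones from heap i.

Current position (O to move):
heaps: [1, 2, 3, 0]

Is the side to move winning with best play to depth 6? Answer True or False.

O winning at [(1,2,3,0)]: False

ply 1, O at (1,2,3,0) | h0:-1=-1→(0,2,3,0)*; h1:-1=-1→(1,1,3,0); h1:-2=-1→(1,0,3,0); h2:-1=-1→(1,2,2,0); h2:-2=-1→(1,2,1,0); h2:-3=-1→(1,2,0,0)
ply 2, X at (0,2,3,0) | h1:-1=-1→(0,1,3,0); h1:-2=-1→(0,0,3,0); h2:-1=+1→(0,2,2,0)*; h2:-2=-1→(0,2,1,0); h2:-3=-1→(0,2,0,0)
ply 3, O at (0,2,2,0) | h1:-1=-1→(0,1,2,0)*; h1:-2=-1→(0,0,2,0); h2:-1=-1→(0,2,1,0); h2:-2=-1→(0,2,0,0)
ply 4, X at (0,1,2,0) | h1:-1=-1→(0,0,2,0); h2:-1=+1→(0,1,1,0)*; h2:-2=-1→(0,1,0,0)
ply 5, O at (0,1,1,0) | h1:-1=-1→(0,0,1,0)*; h2:-1=-1→(0,1,0,0)
ply 6, X at (0,0,1,0) | h2:-1=+1→(0,0,0,0)*
ply 7: (0,0,0,0) is terminal -1 (O); from (1,2,3,0) depth 6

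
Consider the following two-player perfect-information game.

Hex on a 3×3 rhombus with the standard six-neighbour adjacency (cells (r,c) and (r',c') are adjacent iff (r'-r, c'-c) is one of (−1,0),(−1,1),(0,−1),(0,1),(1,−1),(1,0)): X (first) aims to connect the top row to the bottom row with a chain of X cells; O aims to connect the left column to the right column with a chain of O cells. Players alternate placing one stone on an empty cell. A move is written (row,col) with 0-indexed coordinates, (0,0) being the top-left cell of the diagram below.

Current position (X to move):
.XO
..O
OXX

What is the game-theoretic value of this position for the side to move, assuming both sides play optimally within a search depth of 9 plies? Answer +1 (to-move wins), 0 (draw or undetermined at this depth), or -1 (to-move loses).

value(.XO/..O/OXX, X) = +1

[.XO/..O/OXX] X move#1: (0,0):-1/XXO/..O/OXX, (1,0):-1/.XO/X.O/OXX, (1,1):+1/.XO/.XO/OXX*
[.XO/.XO/OXX] end (terminal -1, O#2); searched .XO/..O/OXX to 9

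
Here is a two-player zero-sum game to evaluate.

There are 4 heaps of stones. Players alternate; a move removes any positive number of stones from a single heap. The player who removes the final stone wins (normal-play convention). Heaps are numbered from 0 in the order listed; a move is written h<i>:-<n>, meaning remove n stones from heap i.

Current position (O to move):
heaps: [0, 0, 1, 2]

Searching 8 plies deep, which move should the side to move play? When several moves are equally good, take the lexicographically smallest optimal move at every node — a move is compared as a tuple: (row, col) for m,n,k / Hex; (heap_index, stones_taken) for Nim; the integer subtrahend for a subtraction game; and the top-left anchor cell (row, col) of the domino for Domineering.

ply 1, O at (0,0,1,2) | h2:-1=-1→(0,0,0,2); h3:-1=+1→(0,0,1,1)*; h3:-2=-1→(0,0,1,0)
ply 2, X at (0,0,1,1) | h2:-1=-1→(0,0,0,1)*; h3:-1=-1→(0,0,1,0)
ply 3, O at (0,0,0,1) | h3:-1=+1→(0,0,0,0)*
ply 4: (0,0,0,0) is terminal -1 (X); from (0,0,1,2) depth 8

O's best at [(0,0,1,2)]: h3:-1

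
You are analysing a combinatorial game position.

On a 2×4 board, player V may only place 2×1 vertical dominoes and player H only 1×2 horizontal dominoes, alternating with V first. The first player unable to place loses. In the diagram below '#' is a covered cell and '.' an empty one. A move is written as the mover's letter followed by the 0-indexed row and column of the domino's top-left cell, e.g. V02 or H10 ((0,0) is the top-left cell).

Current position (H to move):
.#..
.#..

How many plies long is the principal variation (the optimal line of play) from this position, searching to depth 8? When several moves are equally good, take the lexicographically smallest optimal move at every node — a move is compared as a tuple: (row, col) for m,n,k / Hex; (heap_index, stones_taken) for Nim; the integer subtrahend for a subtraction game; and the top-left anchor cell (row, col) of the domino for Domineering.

PV length from [.#../.#..]: 3 plies

ply 1, H at .#../.#.. | H02=+1→.###/.#..*; H12=+1→.#../.###
ply 2, V at .###/.#.. | V00=-1→####/##..*
ply 3, H at ####/##.. | H12=+1→####/####*
ply 4: ####/#### is terminal -1 (V); from .#../.#.. depth 8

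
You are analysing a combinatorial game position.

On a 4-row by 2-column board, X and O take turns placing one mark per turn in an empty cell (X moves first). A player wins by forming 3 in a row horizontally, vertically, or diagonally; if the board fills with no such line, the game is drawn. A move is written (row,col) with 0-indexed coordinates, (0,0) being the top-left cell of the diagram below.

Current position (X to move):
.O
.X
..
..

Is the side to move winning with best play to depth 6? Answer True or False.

[.O/.X/../..] X move#1: (0,0):+0/XO/.X/../..*, (1,0):+0/.O/XX/../.., (2,0):+0/.O/.X/X./.., (2,1):+0/.O/.X/.X/.., (3,0):+0/.O/.X/../X., (3,1):+0/.O/.X/../.X
[XO/.X/../..] O move#2: (1,0):+0/XO/OX/../..*, (2,0):+0/XO/.X/O./.., (2,1):+0/XO/.X/.O/.., (3,0):+0/XO/.X/../O., (3,1):+0/XO/.X/../.O
[XO/OX/../..] X move#3: (2,0):+0/XO/OX/X./..*, (2,1):+0/XO/OX/.X/.., (3,0):+0/XO/OX/../X., (3,1):+0/XO/OX/../.X
[XO/OX/X./..] O move#4: (2,1):+0/XO/OX/XO/..*, (3,0):+0/XO/OX/X./O., (3,1):+0/XO/OX/X./.O
[XO/OX/XO/..] X move#5: (3,0):+0/XO/OX/XO/X.*, (3,1):+0/XO/OX/XO/.X
[XO/OX/XO/X.] O move#6: (3,1):+0/XO/OX/XO/XO*
[XO/OX/XO/XO] end (terminal +0, X#7); searched .O/.X/../.. to 6

X winning at [.O/.X/../..]: False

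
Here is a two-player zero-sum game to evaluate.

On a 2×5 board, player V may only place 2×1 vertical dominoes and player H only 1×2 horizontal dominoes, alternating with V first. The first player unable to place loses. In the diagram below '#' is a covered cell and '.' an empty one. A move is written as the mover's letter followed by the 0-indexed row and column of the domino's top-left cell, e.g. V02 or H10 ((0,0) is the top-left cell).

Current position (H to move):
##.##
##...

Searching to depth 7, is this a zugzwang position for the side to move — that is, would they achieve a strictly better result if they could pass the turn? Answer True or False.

zugzwang(##.##/##..., H) = False

p1 H@[##.##/##...]: H12[##.##/####.]+1* H13[##.##/##.##]-1
p2 V@[##.##/####.] terminal -1; root [##.##/##...] d7
pass branch (V moves first from the same position):
  | p1 V@[##.##/##...]: V02[#####/###..]-1*
  | p2 H@[#####/###..]: H13[#####/#####]+1*
  | p3 V@[#####/#####] terminal -1; root [##.##/##...] d7
H moving scores +1; H passing scores +1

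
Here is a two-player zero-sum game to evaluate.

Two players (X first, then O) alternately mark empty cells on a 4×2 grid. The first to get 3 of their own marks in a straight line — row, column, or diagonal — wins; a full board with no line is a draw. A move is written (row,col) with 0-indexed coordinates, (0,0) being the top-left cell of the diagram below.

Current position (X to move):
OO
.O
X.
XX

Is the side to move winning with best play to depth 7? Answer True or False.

[OO/.O/X./XX] X move#1: (1,0):+1/OO/XO/X./XX*, (2,1):+0/OO/.O/XX/XX
[OO/XO/X./XX] end (terminal -1, O#2); searched OO/.O/X./XX to 7

X winning at [OO/.O/X./XX]: True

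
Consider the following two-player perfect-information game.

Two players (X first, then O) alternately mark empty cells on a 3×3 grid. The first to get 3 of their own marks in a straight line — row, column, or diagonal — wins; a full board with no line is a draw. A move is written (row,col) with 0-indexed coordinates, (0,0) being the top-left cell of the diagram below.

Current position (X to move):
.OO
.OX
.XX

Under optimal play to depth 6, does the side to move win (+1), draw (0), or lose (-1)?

[.OO/.OX/.XX] X move#1: (0,0):-1/XOO/.OX/.XX, (1,0):-1/.OO/XOX/.XX, (2,0):+1/.OO/.OX/XXX*
[.OO/.OX/XXX] end (terminal -1, O#2); searched .OO/.OX/.XX to 6

value(.OO/.OX/.XX, X) = +1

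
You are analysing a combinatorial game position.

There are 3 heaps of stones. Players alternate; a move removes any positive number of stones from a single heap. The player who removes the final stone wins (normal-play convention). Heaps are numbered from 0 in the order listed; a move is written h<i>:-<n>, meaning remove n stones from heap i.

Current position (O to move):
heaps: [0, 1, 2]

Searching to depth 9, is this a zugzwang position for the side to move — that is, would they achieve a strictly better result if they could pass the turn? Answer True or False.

[(0,1,2)] O move#1: h1:-1:-1/(0,0,2), h2:-1:+1/(0,1,1)*, h2:-2:-1/(0,1,0)
[(0,1,1)] X move#2: h1:-1:-1/(0,0,1)*, h2:-1:-1/(0,1,0)
[(0,0,1)] O move#3: h2:-1:+1/(0,0,0)*
[(0,0,0)] end (terminal -1, X#4); searched (0,1,2) to 9
pass branch (X moves first from the same position):
  | [(0,1,2)] X move#1: h1:-1:-1/(0,0,2), h2:-1:+1/(0,1,1)*, h2:-2:-1/(0,1,0)
  | [(0,1,1)] O move#2: h1:-1:-1/(0,0,1)*, h2:-1:-1/(0,1,0)
  | [(0,0,1)] X move#3: h2:-1:+1/(0,0,0)*
  | [(0,0,0)] end (terminal -1, O#4); searched (0,1,2) to 9
O moving scores +1; O passing scores -1

zugzwang((0,1,2), O) = False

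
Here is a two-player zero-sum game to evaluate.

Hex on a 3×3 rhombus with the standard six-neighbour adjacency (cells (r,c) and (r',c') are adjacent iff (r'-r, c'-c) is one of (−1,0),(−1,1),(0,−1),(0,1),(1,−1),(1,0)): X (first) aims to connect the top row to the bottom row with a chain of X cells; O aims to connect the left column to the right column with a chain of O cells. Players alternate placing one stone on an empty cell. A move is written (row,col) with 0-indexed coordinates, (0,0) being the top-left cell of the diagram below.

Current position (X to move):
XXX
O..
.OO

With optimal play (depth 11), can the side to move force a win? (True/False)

X winning at [XXX/O../.OO]: False

p1 X@[XXX/O../.OO]: (1,1)[XXX/OX./.OO]-1* (1,2)[XXX/O.X/.OO]-1 (2,0)[XXX/O../XOO]-1
p2 O@[XXX/OX./.OO]: (1,2)[XXX/OXO/.OO]-1 (2,0)[XXX/OX./OOO]+1*
p3 X@[XXX/OX./OOO] terminal -1; root [XXX/O../.OO] d11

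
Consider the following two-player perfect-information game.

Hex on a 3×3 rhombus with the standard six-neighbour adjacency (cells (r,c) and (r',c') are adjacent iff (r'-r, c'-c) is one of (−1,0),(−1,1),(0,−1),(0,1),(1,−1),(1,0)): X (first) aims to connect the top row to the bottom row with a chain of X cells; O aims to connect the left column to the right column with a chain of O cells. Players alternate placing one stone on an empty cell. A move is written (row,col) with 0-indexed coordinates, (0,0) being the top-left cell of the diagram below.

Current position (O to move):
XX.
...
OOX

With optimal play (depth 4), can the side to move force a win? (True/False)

ply 1, O at XX./.../OOX | (0,2)=+1→XXO/.../OOX*; (1,0)=-1→XX./O../OOX; (1,1)=+1→XX./.O./OOX; (1,2)=+1→XX./..O/OOX
ply 2, X at XXO/.../OOX | (1,0)=-1→XXO/X../OOX*; (1,1)=-1→XXO/.X./OOX; (1,2)=-1→XXO/..X/OOX
ply 3, O at XXO/X../OOX | (1,1)=+1→XXO/XO./OOX*; (1,2)=+1→XXO/X.O/OOX
ply 4: XXO/XO./OOX is terminal -1 (X); from XX./.../OOX depth 4

O winning at [XX./.../OOX]: True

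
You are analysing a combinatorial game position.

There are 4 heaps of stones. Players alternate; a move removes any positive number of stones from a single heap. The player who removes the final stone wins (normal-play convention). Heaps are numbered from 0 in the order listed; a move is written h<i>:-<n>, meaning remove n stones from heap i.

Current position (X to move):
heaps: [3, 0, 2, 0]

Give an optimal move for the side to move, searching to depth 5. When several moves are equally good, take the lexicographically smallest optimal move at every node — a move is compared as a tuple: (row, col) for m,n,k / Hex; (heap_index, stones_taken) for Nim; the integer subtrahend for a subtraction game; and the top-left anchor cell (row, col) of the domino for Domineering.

ply 1, X at (3,0,2,0) | h0:-1=+1→(2,0,2,0)*; h0:-2=-1→(1,0,2,0); h0:-3=-1→(0,0,2,0); h2:-1=-1→(3,0,1,0); h2:-2=-1→(3,0,0,0)
ply 2, O at (2,0,2,0) | h0:-1=-1→(1,0,2,0)*; h0:-2=-1→(0,0,2,0); h2:-1=-1→(2,0,1,0); h2:-2=-1→(2,0,0,0)
ply 3, X at (1,0,2,0) | h0:-1=-1→(0,0,2,0); h2:-1=+1→(1,0,1,0)*; h2:-2=-1→(1,0,0,0)
ply 4, O at (1,0,1,0) | h0:-1=-1→(0,0,1,0)*; h2:-1=-1→(1,0,0,0)
ply 5, X at (0,0,1,0) | h2:-1=+1→(0,0,0,0)*
ply 6: (0,0,0,0) is terminal -1 (O); from (3,0,2,0) depth 5

X's best at [(3,0,2,0)]: h0:-1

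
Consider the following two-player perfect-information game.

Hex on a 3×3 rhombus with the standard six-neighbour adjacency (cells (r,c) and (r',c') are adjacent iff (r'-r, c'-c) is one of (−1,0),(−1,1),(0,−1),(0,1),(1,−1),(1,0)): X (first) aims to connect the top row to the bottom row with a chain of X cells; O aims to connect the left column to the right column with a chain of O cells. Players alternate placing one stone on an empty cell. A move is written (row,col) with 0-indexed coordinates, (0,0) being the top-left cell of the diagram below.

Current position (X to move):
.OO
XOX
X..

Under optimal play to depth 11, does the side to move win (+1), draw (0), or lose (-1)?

p1 X@[.OO/XOX/X..]: (0,0)[XOO/XOX/X..]+1* (2,1)[.OO/XOX/XX.]-1 (2,2)[.OO/XOX/X.X]-1
p2 O@[XOO/XOX/X..] terminal -1; root [.OO/XOX/X..] d11

value(.OO/XOX/X.., X) = +1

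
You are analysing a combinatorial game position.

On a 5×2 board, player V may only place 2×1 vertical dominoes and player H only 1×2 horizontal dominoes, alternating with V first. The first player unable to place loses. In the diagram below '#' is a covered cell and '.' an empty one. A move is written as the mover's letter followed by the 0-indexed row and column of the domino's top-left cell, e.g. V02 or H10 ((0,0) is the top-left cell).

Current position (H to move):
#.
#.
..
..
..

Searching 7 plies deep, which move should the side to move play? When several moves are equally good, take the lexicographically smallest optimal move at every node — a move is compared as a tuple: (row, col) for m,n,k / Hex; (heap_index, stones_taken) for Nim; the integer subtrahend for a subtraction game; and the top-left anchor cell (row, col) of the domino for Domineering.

p1 H@[#./#./../../..]: H20[#./#./##/../..]-1 H30[#./#./../##/..]+1* H40[#./#./../../##]-1
p2 V@[#./#./../##/..]: V01[##/##/../##/..]-1* V11[#./##/.#/##/..]-1
p3 H@[##/##/../##/..]: H20[##/##/##/##/..]+1* H40[##/##/../##/##]+1
p4 V@[##/##/##/##/..] terminal -1; root [#./#./../../..] d7

H's best at [#./#./../../..]: H30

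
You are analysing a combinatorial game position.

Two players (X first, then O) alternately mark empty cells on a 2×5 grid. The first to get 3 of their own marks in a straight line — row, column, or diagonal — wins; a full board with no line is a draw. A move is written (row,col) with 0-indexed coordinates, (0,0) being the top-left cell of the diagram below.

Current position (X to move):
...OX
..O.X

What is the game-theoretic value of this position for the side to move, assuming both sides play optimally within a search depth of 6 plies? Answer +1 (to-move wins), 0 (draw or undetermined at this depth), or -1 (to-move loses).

value(...OX/..O.X, X) = 0

p1 X@[...OX/..O.X]: (0,0)[X..OX/..O.X]-1 (0,1)[.X.OX/..O.X]-1 (0,2)[..XOX/..O.X]-1 (1,0)[...OX/X.O.X]+0* (1,1)[...OX/.XO.X]+0 (1,3)[...OX/..OXX]+0
p2 O@[...OX/X.O.X]: (0,0)[O..OX/X.O.X]+0* (0,1)[.O.OX/X.O.X]+0 (0,2)[..OOX/X.O.X]+0 (1,1)[...OX/XOO.X]+0 (1,3)[...OX/X.OOX]+0
p3 X@[O..OX/X.O.X]: (0,1)[OX.OX/X.O.X]+0* (0,2)[O.XOX/X.O.X]+0 (1,1)[O..OX/XXO.X]+0 (1,3)[O..OX/X.OXX]+0
p4 O@[OX.OX/X.O.X]: (0,2)[OXOOX/X.O.X]+0* (1,1)[OX.OX/XOO.X]+0 (1,3)[OX.OX/X.OOX]+0
p5 X@[OXOOX/X.O.X]: (1,1)[OXOOX/XXO.X]+0* (1,3)[OXOOX/X.OXX]+0
p6 O@[OXOOX/XXO.X]: (1,3)[OXOOX/XXOOX]+0*
p7 X@[OXOOX/XXOOX] terminal +0; root [...OX/..O.X] d6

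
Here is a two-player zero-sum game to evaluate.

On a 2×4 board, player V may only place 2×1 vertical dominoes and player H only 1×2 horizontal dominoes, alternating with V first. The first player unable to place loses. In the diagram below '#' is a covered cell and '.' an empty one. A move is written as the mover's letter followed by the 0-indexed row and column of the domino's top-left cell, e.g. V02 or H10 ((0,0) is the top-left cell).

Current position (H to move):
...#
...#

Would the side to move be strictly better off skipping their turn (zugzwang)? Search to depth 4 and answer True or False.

ply 1, H at ...#/...# | H00=+1→##.#/...#*; H01=+1→.###/...#; H10=+1→...#/##.#; H11=+1→...#/.###
ply 2, V at ##.#/...# | V02=-1→####/..##*
ply 3, H at ####/..## | H10=+1→####/####*
ply 4: ####/#### is terminal -1 (V); from ...#/...# depth 4
if H skipped the turn, V would face:
~ ply 1, V at ...#/...# | V00=-1→#..#/#..#; V01=+1→.#.#/.#.#*; V02=-1→..##/..##
~ ply 2: .#.#/.#.# is terminal -1 (H); from ...#/...# depth 4
compare (H): move=+1 vs pass=-1

zugzwang(...#/...#, H) = False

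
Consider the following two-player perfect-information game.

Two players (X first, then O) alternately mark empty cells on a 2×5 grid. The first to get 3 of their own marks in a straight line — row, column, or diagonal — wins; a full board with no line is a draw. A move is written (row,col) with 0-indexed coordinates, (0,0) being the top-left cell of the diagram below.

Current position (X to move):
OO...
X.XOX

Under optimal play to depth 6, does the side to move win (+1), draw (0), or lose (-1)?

value(OO.../X.XOX, X) = +1

ply 1, X at OO.../X.XOX | (0,2)=+0→OOX../X.XOX; (0,3)=-1→OO.X./X.XOX; (0,4)=-1→OO..X/X.XOX; (1,1)=+1→OO.../XXXOX*
ply 2: OO.../XXXOX is terminal -1 (O); from OO.../X.XOX depth 6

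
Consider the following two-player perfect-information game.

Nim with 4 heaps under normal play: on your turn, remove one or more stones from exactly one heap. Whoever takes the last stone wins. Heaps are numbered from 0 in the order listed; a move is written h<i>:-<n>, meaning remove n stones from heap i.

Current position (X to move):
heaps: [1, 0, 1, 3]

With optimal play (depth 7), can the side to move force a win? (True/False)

p1 X@[(1,0,1,3)]: h0:-1[(0,0,1,3)]-1 h2:-1[(1,0,0,3)]-1 h3:-1[(1,0,1,2)]-1 h3:-2[(1,0,1,1)]-1 h3:-3[(1,0,1,0)]+1*
p2 O@[(1,0,1,0)]: h0:-1[(0,0,1,0)]-1* h2:-1[(1,0,0,0)]-1
p3 X@[(0,0,1,0)]: h2:-1[(0,0,0,0)]+1*
p4 O@[(0,0,0,0)] terminal -1; root [(1,0,1,3)] d7

X winning at [(1,0,1,3)]: True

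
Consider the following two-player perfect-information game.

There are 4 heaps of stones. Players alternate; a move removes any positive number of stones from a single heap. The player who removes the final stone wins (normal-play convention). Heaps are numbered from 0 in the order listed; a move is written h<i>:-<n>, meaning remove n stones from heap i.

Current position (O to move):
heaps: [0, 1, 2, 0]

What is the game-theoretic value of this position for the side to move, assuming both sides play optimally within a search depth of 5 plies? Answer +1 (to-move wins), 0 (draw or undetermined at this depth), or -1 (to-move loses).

value((0,1,2,0), O) = +1

[(0,1,2,0)] O move#1: h1:-1:-1/(0,0,2,0), h2:-1:+1/(0,1,1,0)*, h2:-2:-1/(0,1,0,0)
[(0,1,1,0)] X move#2: h1:-1:-1/(0,0,1,0)*, h2:-1:-1/(0,1,0,0)
[(0,0,1,0)] O move#3: h2:-1:+1/(0,0,0,0)*
[(0,0,0,0)] end (terminal -1, X#4); searched (0,1,2,0) to 5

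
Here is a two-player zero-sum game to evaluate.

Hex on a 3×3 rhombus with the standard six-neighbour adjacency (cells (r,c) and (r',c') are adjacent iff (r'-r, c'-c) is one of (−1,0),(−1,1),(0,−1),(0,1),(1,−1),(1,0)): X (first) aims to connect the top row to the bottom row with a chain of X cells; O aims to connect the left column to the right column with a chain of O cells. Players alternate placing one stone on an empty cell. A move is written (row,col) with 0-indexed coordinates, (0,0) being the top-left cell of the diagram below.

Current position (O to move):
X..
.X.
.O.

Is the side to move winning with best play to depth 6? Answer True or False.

O winning at [X../.X./.O.]: True

ply 1, O at X../.X./.O. | (0,1)=-1→XO./.X./.O.; (0,2)=-1→X.O/.X./.O.; (1,0)=-1→X../OX./.O.; (1,2)=-1→X../.XO/.O.; (2,0)=+1→X../.X./OO.*; (2,2)=-1→X../.X./.OO
ply 2, X at X../.X./OO. | (0,1)=-1→XX./.X./OO.*; (0,2)=-1→X.X/.X./OO.; (1,0)=-1→X../XX./OO.; (1,2)=-1→X../.XX/OO.; (2,2)=-1→X../.X./OOX
ply 3, O at XX./.X./OO. | (0,2)=+1→XXO/.X./OO.*; (1,0)=+1→XX./OX./OO.; (1,2)=+1→XX./.XO/OO.; (2,2)=+1→XX./.X./OOO
ply 4, X at XXO/.X./OO. | (1,0)=-1→XXO/XX./OO.*; (1,2)=-1→XXO/.XX/OO.; (2,2)=-1→XXO/.X./OOX
ply 5, O at XXO/XX./OO. | (1,2)=+1→XXO/XXO/OO.*; (2,2)=+1→XXO/XX./OOO
ply 6: XXO/XXO/OO. is terminal -1 (X); from X../.X./.O. depth 6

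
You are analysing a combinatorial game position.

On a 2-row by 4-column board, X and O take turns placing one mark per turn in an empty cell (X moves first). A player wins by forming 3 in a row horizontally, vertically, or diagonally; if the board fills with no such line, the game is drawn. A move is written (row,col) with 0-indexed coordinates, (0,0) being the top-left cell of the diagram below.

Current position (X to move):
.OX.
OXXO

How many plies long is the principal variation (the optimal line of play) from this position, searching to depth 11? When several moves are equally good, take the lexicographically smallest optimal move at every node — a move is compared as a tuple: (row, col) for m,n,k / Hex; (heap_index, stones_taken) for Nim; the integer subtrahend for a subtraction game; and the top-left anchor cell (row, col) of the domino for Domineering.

[.OX./OXXO] X move#1: (0,0):+0/XOX./OXXO*, (0,3):+0/.OXX/OXXO
[XOX./OXXO] O move#2: (0,3):+0/XOXO/OXXO*
[XOXO/OXXO] end (terminal +0, X#3); searched .OX./OXXO to 11

PV length from [.OX./OXXO]: 2 plies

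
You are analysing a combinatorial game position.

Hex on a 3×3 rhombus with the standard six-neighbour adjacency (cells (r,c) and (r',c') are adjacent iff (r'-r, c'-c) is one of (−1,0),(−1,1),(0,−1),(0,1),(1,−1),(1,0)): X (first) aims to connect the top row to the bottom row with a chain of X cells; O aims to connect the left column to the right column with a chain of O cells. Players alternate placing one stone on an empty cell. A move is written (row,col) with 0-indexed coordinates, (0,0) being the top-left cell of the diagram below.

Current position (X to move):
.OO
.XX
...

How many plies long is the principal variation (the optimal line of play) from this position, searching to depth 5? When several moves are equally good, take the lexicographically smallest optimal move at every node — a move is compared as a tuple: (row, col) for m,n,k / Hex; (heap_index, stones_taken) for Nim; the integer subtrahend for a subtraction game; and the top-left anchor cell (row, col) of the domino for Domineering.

ply 1, X at .OO/.XX/... | (0,0)=-1→XOO/.XX/...*; (1,0)=-1→.OO/XXX/...; (2,0)=-1→.OO/.XX/X..; (2,1)=-1→.OO/.XX/.X.; (2,2)=-1→.OO/.XX/..X
ply 2, O at XOO/.XX/... | (1,0)=+1→XOO/OXX/...*; (2,0)=-1→XOO/.XX/O..; (2,1)=-1→XOO/.XX/.O.; (2,2)=-1→XOO/.XX/..O
ply 3: XOO/OXX/... is terminal -1 (X); from .OO/.XX/... depth 5

PV length from [.OO/.XX/...]: 2 plies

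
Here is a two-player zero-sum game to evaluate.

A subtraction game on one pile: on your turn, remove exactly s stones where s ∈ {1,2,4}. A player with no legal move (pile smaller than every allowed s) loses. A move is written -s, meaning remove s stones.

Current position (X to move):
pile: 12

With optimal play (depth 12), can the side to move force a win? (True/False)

[12] X move#1: -1:-1/11*, -2:-1/10, -4:-1/8
[11] O move#2: -1:-1/10, -2:+1/9*, -4:-1/7
[9] X move#3: -1:-1/8*, -2:-1/7, -4:-1/5
[8] O move#4: -1:-1/7, -2:+1/6*, -4:-1/4
[6] X move#5: -1:-1/5*, -2:-1/4, -4:-1/2
[5] O move#6: -1:-1/4, -2:+1/3*, -4:-1/1
[3] X move#7: -1:-1/2*, -2:-1/1
[2] O move#8: -1:-1/1, -2:+1/0*
[0] end (terminal -1, X#9); searched 12 to 12

X winning at [12]: False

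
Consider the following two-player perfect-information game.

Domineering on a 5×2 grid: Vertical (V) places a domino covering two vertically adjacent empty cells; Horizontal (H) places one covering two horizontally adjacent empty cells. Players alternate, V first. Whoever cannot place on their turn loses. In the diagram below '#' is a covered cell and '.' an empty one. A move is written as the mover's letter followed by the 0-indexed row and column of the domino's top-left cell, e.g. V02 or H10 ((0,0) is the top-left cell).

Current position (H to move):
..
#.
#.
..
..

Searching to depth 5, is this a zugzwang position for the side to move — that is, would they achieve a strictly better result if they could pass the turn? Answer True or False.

ply 1, H at ../#./#./../.. | H00=-1→##/#./#./../..; H30=+1→../#./#./##/..*; H40=+1→../#./#./../##
ply 2, V at ../#./#./##/.. | V01=-1→.#/##/#./##/..*; V11=-1→../##/##/##/..
ply 3, H at .#/##/#./##/.. | H40=+1→.#/##/#./##/##*
ply 4: .#/##/#./##/## is terminal -1 (V); from ../#./#./../.. depth 5
pass branch (V moves first from the same position):
  | ply 1, V at ../#./#./../.. | V01=-1→.#/##/#./../..; V11=-1→../##/##/../..; V21=+1→../#./##/.#/..*; V30=+1→../#./#./#./#.; V31=+1→../#./#./.#/.#
  | ply 2, H at ../#./##/.#/.. | H00=-1→##/#./##/.#/..*; H40=-1→../#./##/.#/##
  | ply 3, V at ##/#./##/.#/.. | V30=+1→##/#./##/##/#.*
  | ply 4: ##/#./##/##/#. is terminal -1 (H); from ../#./#./../.. depth 5
H moving scores +1; H passing scores -1

zugzwang(../#./#./../.., H) = False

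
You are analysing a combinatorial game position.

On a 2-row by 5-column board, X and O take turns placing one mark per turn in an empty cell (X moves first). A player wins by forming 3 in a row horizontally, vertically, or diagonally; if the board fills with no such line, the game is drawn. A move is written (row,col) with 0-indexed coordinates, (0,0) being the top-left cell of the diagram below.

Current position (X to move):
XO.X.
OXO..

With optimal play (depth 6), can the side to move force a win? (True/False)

ply 1, X at XO.X./OXO.. | (0,2)=+0→XOXX./OXO..*; (0,4)=+0→XO.XX/OXO..; (1,3)=+0→XO.X./OXOX.; (1,4)=+0→XO.X./OXO.X
ply 2, O at XOXX./OXO.. | (0,4)=+0→XOXXO/OXO..*; (1,3)=-1→XOXX./OXOO.; (1,4)=-1→XOXX./OXO.O
ply 3, X at XOXXO/OXO.. | (1,3)=+0→XOXXO/OXOX.*; (1,4)=+0→XOXXO/OXO.X
ply 4, O at XOXXO/OXOX. | (1,4)=+0→XOXXO/OXOXO*
ply 5: XOXXO/OXOXO is terminal +0 (X); from XO.X./OXO.. depth 6

X winning at [XO.X./OXO..]: False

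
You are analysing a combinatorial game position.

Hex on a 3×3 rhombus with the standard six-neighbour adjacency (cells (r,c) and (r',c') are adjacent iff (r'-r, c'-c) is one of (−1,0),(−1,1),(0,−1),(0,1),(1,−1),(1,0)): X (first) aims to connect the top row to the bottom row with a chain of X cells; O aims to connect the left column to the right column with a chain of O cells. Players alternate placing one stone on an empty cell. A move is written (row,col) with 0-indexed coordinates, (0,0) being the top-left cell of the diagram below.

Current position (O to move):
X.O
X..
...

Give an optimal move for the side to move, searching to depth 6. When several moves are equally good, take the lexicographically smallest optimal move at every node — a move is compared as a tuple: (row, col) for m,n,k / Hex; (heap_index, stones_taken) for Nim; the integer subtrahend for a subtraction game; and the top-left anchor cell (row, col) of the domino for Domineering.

O's best at [X.O/X../...]: (2,0)

[X.O/X../...] O move#1: (0,1):-1/XOO/X../..., (1,1):-1/X.O/XO./..., (1,2):-1/X.O/X.O/..., (2,0):+1/X.O/X../O..*, (2,1):-1/X.O/X../.O., (2,2):-1/X.O/X../..O
[X.O/X../O..] X move#2: (0,1):-1/XXO/X../O..*, (1,1):-1/X.O/XX./O.., (1,2):-1/X.O/X.X/O.., (2,1):-1/X.O/X../OX., (2,2):-1/X.O/X../O.X
[XXO/X../O..] O move#3: (1,1):+1/XXO/XO./O..*, (1,2):+1/XXO/X.O/O.., (2,1):+1/XXO/X../OO., (2,2):+1/XXO/X../O.O
[XXO/XO./O..] end (terminal -1, X#4); searched X.O/X../... to 6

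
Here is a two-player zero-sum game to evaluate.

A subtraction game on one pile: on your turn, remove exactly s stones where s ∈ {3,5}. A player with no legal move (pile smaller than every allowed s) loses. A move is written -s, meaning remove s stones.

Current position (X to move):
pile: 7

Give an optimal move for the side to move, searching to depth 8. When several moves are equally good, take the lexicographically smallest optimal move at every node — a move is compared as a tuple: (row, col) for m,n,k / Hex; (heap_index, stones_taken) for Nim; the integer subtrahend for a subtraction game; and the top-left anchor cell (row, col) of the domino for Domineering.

ply 1, X at 7 | -3=-1→4; -5=+1→2*
ply 2: 2 is terminal -1 (O); from 7 depth 8

X's best at [7]: -5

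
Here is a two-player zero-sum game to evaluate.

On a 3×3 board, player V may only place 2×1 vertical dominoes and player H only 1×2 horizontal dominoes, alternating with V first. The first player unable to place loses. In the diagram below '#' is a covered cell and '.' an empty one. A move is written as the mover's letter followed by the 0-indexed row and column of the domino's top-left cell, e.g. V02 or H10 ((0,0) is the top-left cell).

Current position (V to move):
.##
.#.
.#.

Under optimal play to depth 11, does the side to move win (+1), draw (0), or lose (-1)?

p1 V@[.##/.#./.#.]: V00[###/##./.#.]+1* V10[.##/##./##.]+1 V12[.##/.##/.##]+1
p2 H@[###/##./.#.] terminal -1; root [.##/.#./.#.] d11

value(.##/.#./.#., V) = +1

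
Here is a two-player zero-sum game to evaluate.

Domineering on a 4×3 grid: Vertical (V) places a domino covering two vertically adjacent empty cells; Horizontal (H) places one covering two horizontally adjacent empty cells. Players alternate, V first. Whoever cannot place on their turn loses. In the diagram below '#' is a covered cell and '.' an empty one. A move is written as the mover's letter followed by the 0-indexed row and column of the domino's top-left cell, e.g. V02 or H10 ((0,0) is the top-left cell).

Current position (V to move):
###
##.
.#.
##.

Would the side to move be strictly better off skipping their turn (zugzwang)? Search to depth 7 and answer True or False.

ply 1, V at ###/##./.#./##. | V12=+1→###/###/.##/##.*; V22=+1→###/##./.##/###
ply 2: ###/###/.##/##. is terminal -1 (H); from ###/##./.#./##. depth 7
if V skipped the turn, H would face:
~ ply 1: ###/##./.#./##. is terminal -1 (H); from ###/##./.#./##. depth 7
compare (V): move=+1 vs pass=+1

zugzwang(###/##./.#./##., V) = False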